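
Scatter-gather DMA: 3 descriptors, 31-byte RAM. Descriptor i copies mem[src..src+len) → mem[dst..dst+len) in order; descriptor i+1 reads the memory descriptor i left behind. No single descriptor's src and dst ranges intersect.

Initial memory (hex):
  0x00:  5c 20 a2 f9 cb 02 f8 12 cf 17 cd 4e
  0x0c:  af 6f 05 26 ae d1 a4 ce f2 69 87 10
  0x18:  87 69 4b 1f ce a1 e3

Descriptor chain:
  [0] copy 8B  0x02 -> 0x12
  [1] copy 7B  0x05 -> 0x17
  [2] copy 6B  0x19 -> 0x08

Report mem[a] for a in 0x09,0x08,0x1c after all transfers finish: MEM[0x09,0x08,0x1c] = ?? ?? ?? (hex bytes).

MEM[0x09,0x08,0x1c] = cf 12 cd

  after D0: wrote 8B at 0x12 = a2f9cb02f812cf17
  after D1: wrote 7B at 0x17 = 02f812cf17cd4e
  after D2: wrote 6B at 0x08 = 12cf17cd4ee3
query mem[0x09]=0xcf, mem[0x08]=0x12, mem[0x1c]=0xcd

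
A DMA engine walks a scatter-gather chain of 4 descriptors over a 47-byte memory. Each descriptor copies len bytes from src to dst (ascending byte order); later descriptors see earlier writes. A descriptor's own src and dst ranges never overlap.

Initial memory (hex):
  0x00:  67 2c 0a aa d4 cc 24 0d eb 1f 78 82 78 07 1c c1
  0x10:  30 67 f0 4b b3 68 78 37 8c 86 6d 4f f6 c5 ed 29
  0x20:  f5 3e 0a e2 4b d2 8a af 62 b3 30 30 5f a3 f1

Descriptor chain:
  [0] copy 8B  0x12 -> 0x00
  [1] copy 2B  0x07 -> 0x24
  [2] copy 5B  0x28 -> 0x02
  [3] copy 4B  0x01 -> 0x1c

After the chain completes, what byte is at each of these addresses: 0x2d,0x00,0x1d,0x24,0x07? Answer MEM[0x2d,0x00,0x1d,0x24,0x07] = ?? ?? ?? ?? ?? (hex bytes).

  after D0: wrote 8B at 0x00 = f04bb36878378c86
  after D1: wrote 2B at 0x24 = 86eb
  after D2: wrote 5B at 0x02 = 62b330305f
  after D3: wrote 4B at 0x1c = 4b62b330
query mem[0x2d]=0xa3, mem[0x00]=0xf0, mem[0x1d]=0x62, mem[0x24]=0x86, mem[0x07]=0x86

MEM[0x2d,0x00,0x1d,0x24,0x07] = a3 f0 62 86 86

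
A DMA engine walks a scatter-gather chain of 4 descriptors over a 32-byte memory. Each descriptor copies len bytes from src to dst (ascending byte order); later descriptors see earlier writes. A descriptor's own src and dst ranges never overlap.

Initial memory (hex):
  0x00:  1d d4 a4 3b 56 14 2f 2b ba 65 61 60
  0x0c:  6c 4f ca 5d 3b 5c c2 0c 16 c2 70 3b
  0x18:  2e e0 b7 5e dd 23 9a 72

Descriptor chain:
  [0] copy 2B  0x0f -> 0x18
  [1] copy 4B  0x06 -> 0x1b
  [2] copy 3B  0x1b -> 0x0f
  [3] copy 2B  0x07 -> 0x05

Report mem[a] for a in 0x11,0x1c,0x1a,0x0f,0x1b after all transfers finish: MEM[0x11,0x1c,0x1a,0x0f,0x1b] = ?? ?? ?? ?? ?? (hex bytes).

[0] 0x0f->0x18 len=2 : 5d 3b
[1] 0x06->0x1b len=4 : 2f 2b ba 65
[2] 0x1b->0x0f len=3 : 2f 2b ba
[3] 0x07->0x05 len=2 : 2b ba
query mem[0x11]=0xba, mem[0x1c]=0x2b, mem[0x1a]=0xb7, mem[0x0f]=0x2f, mem[0x1b]=0x2f

MEM[0x11,0x1c,0x1a,0x0f,0x1b] = ba 2b b7 2f 2f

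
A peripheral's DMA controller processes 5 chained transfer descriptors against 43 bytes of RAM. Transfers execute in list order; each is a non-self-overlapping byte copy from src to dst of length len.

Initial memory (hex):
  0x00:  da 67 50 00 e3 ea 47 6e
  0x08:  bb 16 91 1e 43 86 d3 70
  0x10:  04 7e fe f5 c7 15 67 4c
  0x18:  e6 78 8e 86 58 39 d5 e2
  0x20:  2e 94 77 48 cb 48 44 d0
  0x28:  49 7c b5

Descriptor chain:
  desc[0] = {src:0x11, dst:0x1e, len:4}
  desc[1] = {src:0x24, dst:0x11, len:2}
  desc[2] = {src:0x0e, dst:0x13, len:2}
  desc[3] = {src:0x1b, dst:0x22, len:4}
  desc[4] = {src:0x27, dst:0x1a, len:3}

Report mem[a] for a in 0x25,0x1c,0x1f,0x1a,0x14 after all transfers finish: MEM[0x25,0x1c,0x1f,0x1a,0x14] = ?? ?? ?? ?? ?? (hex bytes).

[0] 0x11->0x1e len=4 : 7e fe f5 c7
[1] 0x24->0x11 len=2 : cb 48
[2] 0x0e->0x13 len=2 : d3 70
[3] 0x1b->0x22 len=4 : 86 58 39 7e
[4] 0x27->0x1a len=3 : d0 49 7c
query mem[0x25]=0x7e, mem[0x1c]=0x7c, mem[0x1f]=0xfe, mem[0x1a]=0xd0, mem[0x14]=0x70

MEM[0x25,0x1c,0x1f,0x1a,0x14] = 7e 7c fe d0 70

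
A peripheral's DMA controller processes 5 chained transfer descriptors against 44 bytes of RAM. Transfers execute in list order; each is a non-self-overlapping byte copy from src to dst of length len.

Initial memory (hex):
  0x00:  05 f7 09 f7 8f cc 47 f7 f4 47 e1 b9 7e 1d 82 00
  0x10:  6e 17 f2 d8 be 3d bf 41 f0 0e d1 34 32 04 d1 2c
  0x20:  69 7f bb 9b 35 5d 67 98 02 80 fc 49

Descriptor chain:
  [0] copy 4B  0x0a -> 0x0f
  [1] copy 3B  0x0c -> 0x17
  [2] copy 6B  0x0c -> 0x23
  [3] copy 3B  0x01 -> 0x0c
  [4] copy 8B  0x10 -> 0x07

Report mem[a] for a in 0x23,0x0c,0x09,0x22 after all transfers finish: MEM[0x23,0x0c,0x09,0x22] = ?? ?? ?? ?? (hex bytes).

D0: mem[0x0f..0x12] <- [e1 b9 7e 1d]
D1: mem[0x17..0x19] <- [7e 1d 82]
D2: mem[0x23..0x28] <- [7e 1d 82 e1 b9 7e]
D3: mem[0x0c..0x0e] <- [f7 09 f7]
D4: mem[0x07..0x0e] <- [b9 7e 1d d8 be 3d bf 7e]
query mem[0x23]=0x7e, mem[0x0c]=0x3d, mem[0x09]=0x1d, mem[0x22]=0xbb

MEM[0x23,0x0c,0x09,0x22] = 7e 3d 1d bb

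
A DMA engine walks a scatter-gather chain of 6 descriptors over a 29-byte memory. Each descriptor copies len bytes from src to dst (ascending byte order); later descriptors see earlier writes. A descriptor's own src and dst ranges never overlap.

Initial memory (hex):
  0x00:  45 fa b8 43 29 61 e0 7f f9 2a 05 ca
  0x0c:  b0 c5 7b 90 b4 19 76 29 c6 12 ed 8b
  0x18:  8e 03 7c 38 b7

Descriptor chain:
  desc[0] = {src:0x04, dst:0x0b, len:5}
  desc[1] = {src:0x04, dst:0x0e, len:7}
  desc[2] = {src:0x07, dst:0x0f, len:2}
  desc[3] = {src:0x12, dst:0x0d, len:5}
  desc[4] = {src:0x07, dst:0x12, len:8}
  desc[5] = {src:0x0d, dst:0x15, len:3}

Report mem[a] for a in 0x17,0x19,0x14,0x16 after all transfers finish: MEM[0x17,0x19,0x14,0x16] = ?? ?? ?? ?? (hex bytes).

  after D0: wrote 5B at 0x0b = 2961e07ff9
  after D1: wrote 7B at 0x0e = 2961e07ff92a05
  after D2: wrote 2B at 0x0f = 7ff9
  after D3: wrote 5B at 0x0d = f92a0512ed
  after D4: wrote 8B at 0x12 = 7ff92a052961f92a
  after D5: wrote 3B at 0x15 = f92a05
query mem[0x17]=0x05, mem[0x19]=0x2a, mem[0x14]=0x2a, mem[0x16]=0x2a

MEM[0x17,0x19,0x14,0x16] = 05 2a 2a 2a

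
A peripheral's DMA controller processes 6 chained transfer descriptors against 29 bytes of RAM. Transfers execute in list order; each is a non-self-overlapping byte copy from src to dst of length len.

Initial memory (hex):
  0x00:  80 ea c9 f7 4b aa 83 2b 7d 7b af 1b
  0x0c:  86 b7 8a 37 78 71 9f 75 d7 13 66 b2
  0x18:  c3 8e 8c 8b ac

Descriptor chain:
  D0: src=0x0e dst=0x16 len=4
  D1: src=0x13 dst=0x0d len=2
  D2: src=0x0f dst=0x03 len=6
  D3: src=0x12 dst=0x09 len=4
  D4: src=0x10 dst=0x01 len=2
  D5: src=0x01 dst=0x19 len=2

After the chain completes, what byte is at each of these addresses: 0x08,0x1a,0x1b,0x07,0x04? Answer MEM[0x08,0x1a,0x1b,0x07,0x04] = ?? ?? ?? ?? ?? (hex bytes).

MEM[0x08,0x1a,0x1b,0x07,0x04] = d7 71 8b 75 78

#0 dst[0x16+4] := {0x8a,0x37,0x78,0x71}
#1 dst[0x0d+2] := {0x75,0xd7}
#2 dst[0x03+6] := {0x37,0x78,0x71,0x9f,0x75,0xd7}
#3 dst[0x09+4] := {0x9f,0x75,0xd7,0x13}
#4 dst[0x01+2] := {0x78,0x71}
#5 dst[0x19+2] := {0x78,0x71}
query mem[0x08]=0xd7, mem[0x1a]=0x71, mem[0x1b]=0x8b, mem[0x07]=0x75, mem[0x04]=0x78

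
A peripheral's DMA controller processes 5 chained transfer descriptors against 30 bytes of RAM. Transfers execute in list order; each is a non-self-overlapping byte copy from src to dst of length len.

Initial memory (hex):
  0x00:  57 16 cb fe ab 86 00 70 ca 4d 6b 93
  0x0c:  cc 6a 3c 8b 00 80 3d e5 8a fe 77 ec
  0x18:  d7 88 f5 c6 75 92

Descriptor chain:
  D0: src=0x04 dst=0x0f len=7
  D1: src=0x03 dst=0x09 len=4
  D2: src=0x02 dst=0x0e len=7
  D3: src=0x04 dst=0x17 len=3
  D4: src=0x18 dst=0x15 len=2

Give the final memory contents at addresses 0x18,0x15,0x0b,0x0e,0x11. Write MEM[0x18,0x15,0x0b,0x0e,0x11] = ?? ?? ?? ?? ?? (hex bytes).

[0] 0x04->0x0f len=7 : ab 86 00 70 ca 4d 6b
[1] 0x03->0x09 len=4 : fe ab 86 00
[2] 0x02->0x0e len=7 : cb fe ab 86 00 70 ca
[3] 0x04->0x17 len=3 : ab 86 00
[4] 0x18->0x15 len=2 : 86 00
query mem[0x18]=0x86, mem[0x15]=0x86, mem[0x0b]=0x86, mem[0x0e]=0xcb, mem[0x11]=0x86

MEM[0x18,0x15,0x0b,0x0e,0x11] = 86 86 86 cb 86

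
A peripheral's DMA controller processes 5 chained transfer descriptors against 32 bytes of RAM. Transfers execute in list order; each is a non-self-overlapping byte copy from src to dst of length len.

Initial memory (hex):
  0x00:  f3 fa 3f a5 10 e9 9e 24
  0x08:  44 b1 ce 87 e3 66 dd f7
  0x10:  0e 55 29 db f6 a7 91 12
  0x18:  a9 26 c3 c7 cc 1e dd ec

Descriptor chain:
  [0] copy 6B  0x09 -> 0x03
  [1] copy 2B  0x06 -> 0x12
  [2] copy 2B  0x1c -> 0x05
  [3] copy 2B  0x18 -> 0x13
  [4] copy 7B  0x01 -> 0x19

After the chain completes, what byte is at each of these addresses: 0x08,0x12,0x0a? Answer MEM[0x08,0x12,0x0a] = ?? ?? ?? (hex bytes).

MEM[0x08,0x12,0x0a] = dd e3 ce

  after D0: wrote 6B at 0x03 = b1ce87e366dd
  after D1: wrote 2B at 0x12 = e366
  after D2: wrote 2B at 0x05 = cc1e
  after D3: wrote 2B at 0x13 = a926
  after D4: wrote 7B at 0x19 = fa3fb1cecc1e66
query mem[0x08]=0xdd, mem[0x12]=0xe3, mem[0x0a]=0xce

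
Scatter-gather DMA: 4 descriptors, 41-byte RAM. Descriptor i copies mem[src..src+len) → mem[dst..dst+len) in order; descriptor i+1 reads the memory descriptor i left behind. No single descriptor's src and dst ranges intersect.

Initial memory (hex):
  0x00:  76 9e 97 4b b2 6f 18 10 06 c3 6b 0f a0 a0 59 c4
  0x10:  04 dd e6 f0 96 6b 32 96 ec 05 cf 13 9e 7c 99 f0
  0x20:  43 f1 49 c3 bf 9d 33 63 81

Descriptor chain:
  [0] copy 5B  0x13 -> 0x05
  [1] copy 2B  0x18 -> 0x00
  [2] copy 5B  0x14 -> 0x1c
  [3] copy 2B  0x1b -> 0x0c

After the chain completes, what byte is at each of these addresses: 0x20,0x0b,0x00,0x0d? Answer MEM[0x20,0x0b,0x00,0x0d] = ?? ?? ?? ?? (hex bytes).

#0 dst[0x05+5] := {0xf0,0x96,0x6b,0x32,0x96}
#1 dst[0x00+2] := {0xec,0x05}
#2 dst[0x1c+5] := {0x96,0x6b,0x32,0x96,0xec}
#3 dst[0x0c+2] := {0x13,0x96}
query mem[0x20]=0xec, mem[0x0b]=0x0f, mem[0x00]=0xec, mem[0x0d]=0x96

MEM[0x20,0x0b,0x00,0x0d] = ec 0f ec 96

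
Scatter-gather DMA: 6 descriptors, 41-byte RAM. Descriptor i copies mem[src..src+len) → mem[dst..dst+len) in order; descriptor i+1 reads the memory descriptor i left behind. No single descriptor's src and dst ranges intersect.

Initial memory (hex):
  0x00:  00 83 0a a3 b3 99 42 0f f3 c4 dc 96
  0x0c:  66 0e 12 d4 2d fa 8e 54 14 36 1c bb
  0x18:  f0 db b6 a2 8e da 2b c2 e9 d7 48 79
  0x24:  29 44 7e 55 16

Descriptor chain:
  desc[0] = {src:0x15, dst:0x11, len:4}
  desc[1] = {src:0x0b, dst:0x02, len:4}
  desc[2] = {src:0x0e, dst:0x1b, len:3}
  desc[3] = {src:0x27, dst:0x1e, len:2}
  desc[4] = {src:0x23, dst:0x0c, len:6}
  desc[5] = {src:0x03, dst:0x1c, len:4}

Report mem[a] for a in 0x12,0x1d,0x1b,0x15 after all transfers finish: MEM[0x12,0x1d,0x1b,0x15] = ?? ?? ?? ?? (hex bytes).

MEM[0x12,0x1d,0x1b,0x15] = 1c 0e 12 36

[0] 0x15->0x11 len=4 : 36 1c bb f0
[1] 0x0b->0x02 len=4 : 96 66 0e 12
[2] 0x0e->0x1b len=3 : 12 d4 2d
[3] 0x27->0x1e len=2 : 55 16
[4] 0x23->0x0c len=6 : 79 29 44 7e 55 16
[5] 0x03->0x1c len=4 : 66 0e 12 42
query mem[0x12]=0x1c, mem[0x1d]=0x0e, mem[0x1b]=0x12, mem[0x15]=0x36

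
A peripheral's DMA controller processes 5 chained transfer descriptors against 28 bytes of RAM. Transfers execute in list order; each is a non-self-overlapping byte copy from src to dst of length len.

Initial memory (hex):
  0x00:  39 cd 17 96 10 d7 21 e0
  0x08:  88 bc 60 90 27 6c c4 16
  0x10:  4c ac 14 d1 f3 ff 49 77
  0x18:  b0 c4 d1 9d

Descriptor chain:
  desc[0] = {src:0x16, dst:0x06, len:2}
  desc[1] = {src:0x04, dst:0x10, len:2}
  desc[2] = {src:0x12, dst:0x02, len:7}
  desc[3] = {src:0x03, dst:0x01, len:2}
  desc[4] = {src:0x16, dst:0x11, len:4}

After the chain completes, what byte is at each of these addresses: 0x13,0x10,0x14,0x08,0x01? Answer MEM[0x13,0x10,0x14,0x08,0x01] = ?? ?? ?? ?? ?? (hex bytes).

[0] 0x16->0x06 len=2 : 49 77
[1] 0x04->0x10 len=2 : 10 d7
[2] 0x12->0x02 len=7 : 14 d1 f3 ff 49 77 b0
[3] 0x03->0x01 len=2 : d1 f3
[4] 0x16->0x11 len=4 : 49 77 b0 c4
query mem[0x13]=0xb0, mem[0x10]=0x10, mem[0x14]=0xc4, mem[0x08]=0xb0, mem[0x01]=0xd1

MEM[0x13,0x10,0x14,0x08,0x01] = b0 10 c4 b0 d1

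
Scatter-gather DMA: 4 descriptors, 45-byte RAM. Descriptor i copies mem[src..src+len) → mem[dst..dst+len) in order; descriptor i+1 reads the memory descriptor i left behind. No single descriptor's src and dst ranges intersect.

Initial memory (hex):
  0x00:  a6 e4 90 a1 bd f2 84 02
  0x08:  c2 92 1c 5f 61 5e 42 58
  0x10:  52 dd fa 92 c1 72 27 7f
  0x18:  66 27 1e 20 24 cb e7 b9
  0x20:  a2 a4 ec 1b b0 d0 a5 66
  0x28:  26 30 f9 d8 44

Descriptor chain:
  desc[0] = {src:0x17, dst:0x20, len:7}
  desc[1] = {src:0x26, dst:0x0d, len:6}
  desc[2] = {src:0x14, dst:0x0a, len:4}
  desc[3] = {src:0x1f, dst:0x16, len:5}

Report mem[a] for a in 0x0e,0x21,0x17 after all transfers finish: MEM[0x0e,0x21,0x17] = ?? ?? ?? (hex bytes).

[0] 0x17->0x20 len=7 : 7f 66 27 1e 20 24 cb
[1] 0x26->0x0d len=6 : cb 66 26 30 f9 d8
[2] 0x14->0x0a len=4 : c1 72 27 7f
[3] 0x1f->0x16 len=5 : b9 7f 66 27 1e
query mem[0x0e]=0x66, mem[0x21]=0x66, mem[0x17]=0x7f

MEM[0x0e,0x21,0x17] = 66 66 7f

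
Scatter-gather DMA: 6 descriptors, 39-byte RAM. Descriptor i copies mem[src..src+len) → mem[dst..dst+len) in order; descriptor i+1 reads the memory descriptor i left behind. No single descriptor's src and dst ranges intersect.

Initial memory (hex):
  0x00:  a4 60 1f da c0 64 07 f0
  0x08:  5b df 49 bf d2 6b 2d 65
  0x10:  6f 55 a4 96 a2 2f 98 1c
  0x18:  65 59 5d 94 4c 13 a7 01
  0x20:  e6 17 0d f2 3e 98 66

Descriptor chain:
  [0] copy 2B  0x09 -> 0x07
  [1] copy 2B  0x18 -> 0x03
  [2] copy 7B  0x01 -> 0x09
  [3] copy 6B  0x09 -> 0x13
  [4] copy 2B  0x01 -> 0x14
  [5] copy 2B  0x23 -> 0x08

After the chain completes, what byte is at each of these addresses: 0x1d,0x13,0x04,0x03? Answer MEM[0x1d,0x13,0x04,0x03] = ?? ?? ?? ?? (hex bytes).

#0 dst[0x07+2] := {0xdf,0x49}
#1 dst[0x03+2] := {0x65,0x59}
#2 dst[0x09+7] := {0x60,0x1f,0x65,0x59,0x64,0x07,0xdf}
#3 dst[0x13+6] := {0x60,0x1f,0x65,0x59,0x64,0x07}
#4 dst[0x14+2] := {0x60,0x1f}
#5 dst[0x08+2] := {0xf2,0x3e}
query mem[0x1d]=0x13, mem[0x13]=0x60, mem[0x04]=0x59, mem[0x03]=0x65

MEM[0x1d,0x13,0x04,0x03] = 13 60 59 65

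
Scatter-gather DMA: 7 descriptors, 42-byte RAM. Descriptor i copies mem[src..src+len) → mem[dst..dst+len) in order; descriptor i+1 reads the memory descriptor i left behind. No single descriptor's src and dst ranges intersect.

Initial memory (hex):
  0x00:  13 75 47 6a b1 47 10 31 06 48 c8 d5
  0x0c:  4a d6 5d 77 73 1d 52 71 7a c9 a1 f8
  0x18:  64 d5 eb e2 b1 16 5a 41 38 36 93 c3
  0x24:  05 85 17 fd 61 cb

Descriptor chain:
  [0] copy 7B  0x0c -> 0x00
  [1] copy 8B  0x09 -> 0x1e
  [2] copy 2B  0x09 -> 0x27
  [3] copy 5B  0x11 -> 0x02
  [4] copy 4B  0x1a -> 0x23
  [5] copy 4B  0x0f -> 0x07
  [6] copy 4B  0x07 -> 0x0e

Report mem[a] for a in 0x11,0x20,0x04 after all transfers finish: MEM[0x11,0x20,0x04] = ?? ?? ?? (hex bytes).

#0 dst[0x00+7] := {0x4a,0xd6,0x5d,0x77,0x73,0x1d,0x52}
#1 dst[0x1e+8] := {0x48,0xc8,0xd5,0x4a,0xd6,0x5d,0x77,0x73}
#2 dst[0x27+2] := {0x48,0xc8}
#3 dst[0x02+5] := {0x1d,0x52,0x71,0x7a,0xc9}
#4 dst[0x23+4] := {0xeb,0xe2,0xb1,0x16}
#5 dst[0x07+4] := {0x77,0x73,0x1d,0x52}
#6 dst[0x0e+4] := {0x77,0x73,0x1d,0x52}
query mem[0x11]=0x52, mem[0x20]=0xd5, mem[0x04]=0x71

MEM[0x11,0x20,0x04] = 52 d5 71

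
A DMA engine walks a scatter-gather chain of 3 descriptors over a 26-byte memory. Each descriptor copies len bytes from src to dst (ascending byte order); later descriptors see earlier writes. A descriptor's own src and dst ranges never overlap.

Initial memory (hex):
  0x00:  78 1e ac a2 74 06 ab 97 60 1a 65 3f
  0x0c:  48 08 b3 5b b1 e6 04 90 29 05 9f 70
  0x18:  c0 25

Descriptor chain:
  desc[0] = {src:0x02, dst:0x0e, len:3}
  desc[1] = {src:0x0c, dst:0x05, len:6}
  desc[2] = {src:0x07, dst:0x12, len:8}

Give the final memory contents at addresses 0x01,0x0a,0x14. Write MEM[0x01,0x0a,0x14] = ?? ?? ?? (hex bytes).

  after D0: wrote 3B at 0x0e = aca274
  after D1: wrote 6B at 0x05 = 4808aca274e6
  after D2: wrote 8B at 0x12 = aca274e63f4808ac
query mem[0x01]=0x1e, mem[0x0a]=0xe6, mem[0x14]=0x74

MEM[0x01,0x0a,0x14] = 1e e6 74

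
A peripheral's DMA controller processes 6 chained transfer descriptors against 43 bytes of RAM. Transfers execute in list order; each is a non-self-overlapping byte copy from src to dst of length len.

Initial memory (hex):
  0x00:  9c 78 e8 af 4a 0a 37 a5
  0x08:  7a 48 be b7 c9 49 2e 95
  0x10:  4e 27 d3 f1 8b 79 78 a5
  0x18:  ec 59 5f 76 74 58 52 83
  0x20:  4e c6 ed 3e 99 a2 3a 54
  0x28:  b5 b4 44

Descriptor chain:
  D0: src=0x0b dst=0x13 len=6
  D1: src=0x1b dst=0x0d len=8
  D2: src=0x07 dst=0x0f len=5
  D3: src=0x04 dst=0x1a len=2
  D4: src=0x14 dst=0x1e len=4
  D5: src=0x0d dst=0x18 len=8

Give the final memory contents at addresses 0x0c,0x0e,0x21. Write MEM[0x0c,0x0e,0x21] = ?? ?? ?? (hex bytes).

MEM[0x0c,0x0e,0x21] = c9 74 95

#0 dst[0x13+6] := {0xb7,0xc9,0x49,0x2e,0x95,0x4e}
#1 dst[0x0d+8] := {0x76,0x74,0x58,0x52,0x83,0x4e,0xc6,0xed}
#2 dst[0x0f+5] := {0xa5,0x7a,0x48,0xbe,0xb7}
#3 dst[0x1a+2] := {0x4a,0x0a}
#4 dst[0x1e+4] := {0xed,0x49,0x2e,0x95}
#5 dst[0x18+8] := {0x76,0x74,0xa5,0x7a,0x48,0xbe,0xb7,0xed}
query mem[0x0c]=0xc9, mem[0x0e]=0x74, mem[0x21]=0x95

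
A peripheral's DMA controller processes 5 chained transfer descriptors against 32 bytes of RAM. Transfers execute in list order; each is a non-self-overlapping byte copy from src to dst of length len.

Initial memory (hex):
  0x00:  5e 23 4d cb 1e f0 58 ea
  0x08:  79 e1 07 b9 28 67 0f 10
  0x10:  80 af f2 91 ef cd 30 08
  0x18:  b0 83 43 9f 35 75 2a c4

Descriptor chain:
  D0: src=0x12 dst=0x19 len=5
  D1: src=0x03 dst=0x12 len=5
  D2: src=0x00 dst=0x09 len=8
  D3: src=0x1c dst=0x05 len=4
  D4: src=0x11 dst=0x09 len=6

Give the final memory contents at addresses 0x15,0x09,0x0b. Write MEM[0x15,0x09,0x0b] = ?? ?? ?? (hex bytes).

[0] 0x12->0x19 len=5 : f2 91 ef cd 30
[1] 0x03->0x12 len=5 : cb 1e f0 58 ea
[2] 0x00->0x09 len=8 : 5e 23 4d cb 1e f0 58 ea
[3] 0x1c->0x05 len=4 : cd 30 2a c4
[4] 0x11->0x09 len=6 : af cb 1e f0 58 ea
query mem[0x15]=0x58, mem[0x09]=0xaf, mem[0x0b]=0x1e

MEM[0x15,0x09,0x0b] = 58 af 1e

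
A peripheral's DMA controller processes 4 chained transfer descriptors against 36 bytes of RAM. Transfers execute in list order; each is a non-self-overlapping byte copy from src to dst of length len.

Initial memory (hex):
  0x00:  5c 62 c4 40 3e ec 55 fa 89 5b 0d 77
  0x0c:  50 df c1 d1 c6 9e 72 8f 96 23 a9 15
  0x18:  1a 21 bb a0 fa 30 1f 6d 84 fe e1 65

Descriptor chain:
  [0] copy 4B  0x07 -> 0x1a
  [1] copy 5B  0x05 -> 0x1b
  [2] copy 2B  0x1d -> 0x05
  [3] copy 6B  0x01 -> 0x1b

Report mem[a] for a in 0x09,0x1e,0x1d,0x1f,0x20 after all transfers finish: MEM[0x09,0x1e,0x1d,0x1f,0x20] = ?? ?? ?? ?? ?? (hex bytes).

MEM[0x09,0x1e,0x1d,0x1f,0x20] = 5b 3e 40 fa 89

#0 dst[0x1a+4] := {0xfa,0x89,0x5b,0x0d}
#1 dst[0x1b+5] := {0xec,0x55,0xfa,0x89,0x5b}
#2 dst[0x05+2] := {0xfa,0x89}
#3 dst[0x1b+6] := {0x62,0xc4,0x40,0x3e,0xfa,0x89}
query mem[0x09]=0x5b, mem[0x1e]=0x3e, mem[0x1d]=0x40, mem[0x1f]=0xfa, mem[0x20]=0x89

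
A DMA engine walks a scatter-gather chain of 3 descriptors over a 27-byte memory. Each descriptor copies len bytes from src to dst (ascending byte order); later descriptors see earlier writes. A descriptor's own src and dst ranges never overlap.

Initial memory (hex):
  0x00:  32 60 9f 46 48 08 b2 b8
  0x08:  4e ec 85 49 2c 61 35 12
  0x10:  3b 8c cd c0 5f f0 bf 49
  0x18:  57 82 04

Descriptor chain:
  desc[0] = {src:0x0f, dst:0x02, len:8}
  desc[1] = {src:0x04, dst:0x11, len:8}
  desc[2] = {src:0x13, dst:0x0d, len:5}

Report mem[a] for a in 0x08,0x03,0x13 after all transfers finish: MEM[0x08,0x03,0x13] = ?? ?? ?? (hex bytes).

  after D0: wrote 8B at 0x02 = 123b8ccdc05ff0bf
  after D1: wrote 8B at 0x11 = 8ccdc05ff0bf8549
  after D2: wrote 5B at 0x0d = c05ff0bf85
query mem[0x08]=0xf0, mem[0x03]=0x3b, mem[0x13]=0xc0

MEM[0x08,0x03,0x13] = f0 3b c0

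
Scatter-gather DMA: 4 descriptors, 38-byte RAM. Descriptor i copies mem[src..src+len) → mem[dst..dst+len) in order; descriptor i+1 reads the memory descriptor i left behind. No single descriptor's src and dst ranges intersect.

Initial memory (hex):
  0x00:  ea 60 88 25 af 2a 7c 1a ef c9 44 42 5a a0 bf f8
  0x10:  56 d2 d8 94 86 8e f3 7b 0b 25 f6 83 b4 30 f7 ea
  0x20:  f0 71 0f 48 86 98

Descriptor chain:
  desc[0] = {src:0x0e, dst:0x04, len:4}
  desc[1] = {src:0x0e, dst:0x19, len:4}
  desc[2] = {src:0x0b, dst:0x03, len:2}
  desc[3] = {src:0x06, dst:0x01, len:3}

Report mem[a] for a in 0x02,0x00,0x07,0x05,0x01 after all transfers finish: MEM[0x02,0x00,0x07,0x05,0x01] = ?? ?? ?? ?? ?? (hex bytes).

MEM[0x02,0x00,0x07,0x05,0x01] = d2 ea d2 f8 56

  after D0: wrote 4B at 0x04 = bff856d2
  after D1: wrote 4B at 0x19 = bff856d2
  after D2: wrote 2B at 0x03 = 425a
  after D3: wrote 3B at 0x01 = 56d2ef
query mem[0x02]=0xd2, mem[0x00]=0xea, mem[0x07]=0xd2, mem[0x05]=0xf8, mem[0x01]=0x56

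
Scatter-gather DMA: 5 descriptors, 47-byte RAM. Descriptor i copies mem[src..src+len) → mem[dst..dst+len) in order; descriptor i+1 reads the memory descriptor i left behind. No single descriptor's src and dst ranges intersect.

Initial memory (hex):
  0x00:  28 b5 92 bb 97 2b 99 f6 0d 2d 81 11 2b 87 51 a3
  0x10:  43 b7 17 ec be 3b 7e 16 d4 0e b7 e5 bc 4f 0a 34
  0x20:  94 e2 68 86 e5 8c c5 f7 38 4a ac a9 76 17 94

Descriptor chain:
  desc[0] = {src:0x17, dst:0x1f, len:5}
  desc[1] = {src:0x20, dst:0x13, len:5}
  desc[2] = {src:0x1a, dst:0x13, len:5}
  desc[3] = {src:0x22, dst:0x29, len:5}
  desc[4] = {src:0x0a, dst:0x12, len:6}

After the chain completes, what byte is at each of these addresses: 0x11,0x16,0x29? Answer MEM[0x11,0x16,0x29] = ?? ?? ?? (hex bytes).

[0] 0x17->0x1f len=5 : 16 d4 0e b7 e5
[1] 0x20->0x13 len=5 : d4 0e b7 e5 e5
[2] 0x1a->0x13 len=5 : b7 e5 bc 4f 0a
[3] 0x22->0x29 len=5 : b7 e5 e5 8c c5
[4] 0x0a->0x12 len=6 : 81 11 2b 87 51 a3
query mem[0x11]=0xb7, mem[0x16]=0x51, mem[0x29]=0xb7

MEM[0x11,0x16,0x29] = b7 51 b7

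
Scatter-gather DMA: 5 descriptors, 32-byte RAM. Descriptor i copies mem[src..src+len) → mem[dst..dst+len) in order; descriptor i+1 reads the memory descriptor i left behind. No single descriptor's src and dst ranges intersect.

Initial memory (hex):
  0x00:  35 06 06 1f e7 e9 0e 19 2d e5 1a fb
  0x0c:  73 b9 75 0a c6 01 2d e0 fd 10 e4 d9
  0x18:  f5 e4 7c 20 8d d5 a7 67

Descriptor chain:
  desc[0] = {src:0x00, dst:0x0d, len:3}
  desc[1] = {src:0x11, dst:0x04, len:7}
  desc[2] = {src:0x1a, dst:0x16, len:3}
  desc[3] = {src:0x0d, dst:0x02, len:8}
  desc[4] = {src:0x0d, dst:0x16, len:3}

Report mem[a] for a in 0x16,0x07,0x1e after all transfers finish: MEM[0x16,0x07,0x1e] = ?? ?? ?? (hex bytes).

#0 dst[0x0d+3] := {0x35,0x06,0x06}
#1 dst[0x04+7] := {0x01,0x2d,0xe0,0xfd,0x10,0xe4,0xd9}
#2 dst[0x16+3] := {0x7c,0x20,0x8d}
#3 dst[0x02+8] := {0x35,0x06,0x06,0xc6,0x01,0x2d,0xe0,0xfd}
#4 dst[0x16+3] := {0x35,0x06,0x06}
query mem[0x16]=0x35, mem[0x07]=0x2d, mem[0x1e]=0xa7

MEM[0x16,0x07,0x1e] = 35 2d a7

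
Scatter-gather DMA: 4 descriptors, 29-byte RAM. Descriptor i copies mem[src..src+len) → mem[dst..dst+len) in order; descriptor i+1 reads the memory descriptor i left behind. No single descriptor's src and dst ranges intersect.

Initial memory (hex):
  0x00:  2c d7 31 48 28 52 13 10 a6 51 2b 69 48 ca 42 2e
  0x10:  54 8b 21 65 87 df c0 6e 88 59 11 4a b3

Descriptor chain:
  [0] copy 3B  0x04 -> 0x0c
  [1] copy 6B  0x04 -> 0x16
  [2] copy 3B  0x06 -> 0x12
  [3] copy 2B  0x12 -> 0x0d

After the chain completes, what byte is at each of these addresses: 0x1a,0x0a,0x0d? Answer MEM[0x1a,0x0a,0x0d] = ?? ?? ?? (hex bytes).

[0] 0x04->0x0c len=3 : 28 52 13
[1] 0x04->0x16 len=6 : 28 52 13 10 a6 51
[2] 0x06->0x12 len=3 : 13 10 a6
[3] 0x12->0x0d len=2 : 13 10
query mem[0x1a]=0xa6, mem[0x0a]=0x2b, mem[0x0d]=0x13

MEM[0x1a,0x0a,0x0d] = a6 2b 13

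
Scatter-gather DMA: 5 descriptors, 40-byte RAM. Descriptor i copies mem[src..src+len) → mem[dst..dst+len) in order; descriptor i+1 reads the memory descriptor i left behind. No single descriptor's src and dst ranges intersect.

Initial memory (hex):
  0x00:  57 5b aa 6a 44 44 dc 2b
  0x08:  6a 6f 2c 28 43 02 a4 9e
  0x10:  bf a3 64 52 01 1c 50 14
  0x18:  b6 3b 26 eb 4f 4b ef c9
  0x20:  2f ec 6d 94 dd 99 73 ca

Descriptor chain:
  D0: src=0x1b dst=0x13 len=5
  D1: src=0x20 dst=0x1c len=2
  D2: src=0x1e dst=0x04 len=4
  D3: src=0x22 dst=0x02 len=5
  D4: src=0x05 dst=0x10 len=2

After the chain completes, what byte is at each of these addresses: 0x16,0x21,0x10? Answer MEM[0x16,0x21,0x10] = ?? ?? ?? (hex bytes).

MEM[0x16,0x21,0x10] = ef ec 99

#0 dst[0x13+5] := {0xeb,0x4f,0x4b,0xef,0xc9}
#1 dst[0x1c+2] := {0x2f,0xec}
#2 dst[0x04+4] := {0xef,0xc9,0x2f,0xec}
#3 dst[0x02+5] := {0x6d,0x94,0xdd,0x99,0x73}
#4 dst[0x10+2] := {0x99,0x73}
query mem[0x16]=0xef, mem[0x21]=0xec, mem[0x10]=0x99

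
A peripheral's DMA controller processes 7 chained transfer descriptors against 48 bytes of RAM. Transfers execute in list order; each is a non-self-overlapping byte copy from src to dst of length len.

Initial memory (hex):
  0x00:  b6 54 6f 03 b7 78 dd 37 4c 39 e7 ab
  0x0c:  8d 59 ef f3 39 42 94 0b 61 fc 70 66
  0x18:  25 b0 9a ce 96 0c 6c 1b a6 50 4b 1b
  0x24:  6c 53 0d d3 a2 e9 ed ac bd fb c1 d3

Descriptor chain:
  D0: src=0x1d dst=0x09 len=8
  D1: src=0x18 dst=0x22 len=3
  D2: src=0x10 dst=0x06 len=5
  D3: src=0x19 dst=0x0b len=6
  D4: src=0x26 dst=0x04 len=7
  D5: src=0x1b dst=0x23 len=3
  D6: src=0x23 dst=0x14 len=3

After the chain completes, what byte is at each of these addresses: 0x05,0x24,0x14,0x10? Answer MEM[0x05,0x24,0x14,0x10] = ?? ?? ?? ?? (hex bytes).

D0: mem[0x09..0x10] <- [0c 6c 1b a6 50 4b 1b 6c]
D1: mem[0x22..0x24] <- [25 b0 9a]
D2: mem[0x06..0x0a] <- [6c 42 94 0b 61]
D3: mem[0x0b..0x10] <- [b0 9a ce 96 0c 6c]
D4: mem[0x04..0x0a] <- [0d d3 a2 e9 ed ac bd]
D5: mem[0x23..0x25] <- [ce 96 0c]
D6: mem[0x14..0x16] <- [ce 96 0c]
query mem[0x05]=0xd3, mem[0x24]=0x96, mem[0x14]=0xce, mem[0x10]=0x6c

MEM[0x05,0x24,0x14,0x10] = d3 96 ce 6c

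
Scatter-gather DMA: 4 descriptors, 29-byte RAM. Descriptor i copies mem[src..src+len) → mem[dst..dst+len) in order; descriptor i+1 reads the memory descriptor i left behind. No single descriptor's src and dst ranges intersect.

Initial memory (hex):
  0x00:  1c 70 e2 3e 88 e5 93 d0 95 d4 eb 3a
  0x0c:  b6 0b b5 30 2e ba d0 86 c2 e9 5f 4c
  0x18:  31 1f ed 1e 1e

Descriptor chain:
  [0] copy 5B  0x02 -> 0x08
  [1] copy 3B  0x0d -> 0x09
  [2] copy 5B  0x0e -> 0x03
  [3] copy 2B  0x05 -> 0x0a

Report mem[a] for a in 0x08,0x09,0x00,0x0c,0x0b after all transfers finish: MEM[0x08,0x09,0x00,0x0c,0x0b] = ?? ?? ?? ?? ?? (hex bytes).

MEM[0x08,0x09,0x00,0x0c,0x0b] = e2 0b 1c 93 ba

#0 dst[0x08+5] := {0xe2,0x3e,0x88,0xe5,0x93}
#1 dst[0x09+3] := {0x0b,0xb5,0x30}
#2 dst[0x03+5] := {0xb5,0x30,0x2e,0xba,0xd0}
#3 dst[0x0a+2] := {0x2e,0xba}
query mem[0x08]=0xe2, mem[0x09]=0x0b, mem[0x00]=0x1c, mem[0x0c]=0x93, mem[0x0b]=0xba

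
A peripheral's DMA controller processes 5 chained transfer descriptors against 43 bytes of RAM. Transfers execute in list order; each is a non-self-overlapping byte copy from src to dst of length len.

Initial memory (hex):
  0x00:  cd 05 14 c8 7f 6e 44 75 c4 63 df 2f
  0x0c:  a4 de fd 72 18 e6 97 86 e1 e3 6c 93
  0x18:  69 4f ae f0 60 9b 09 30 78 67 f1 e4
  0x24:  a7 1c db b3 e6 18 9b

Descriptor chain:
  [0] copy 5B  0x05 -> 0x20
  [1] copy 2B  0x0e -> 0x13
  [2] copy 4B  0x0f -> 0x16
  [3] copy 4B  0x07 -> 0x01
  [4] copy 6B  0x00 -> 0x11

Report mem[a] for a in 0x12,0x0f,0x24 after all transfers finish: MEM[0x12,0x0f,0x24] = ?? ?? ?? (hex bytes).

  after D0: wrote 5B at 0x20 = 6e4475c463
  after D1: wrote 2B at 0x13 = fd72
  after D2: wrote 4B at 0x16 = 7218e697
  after D3: wrote 4B at 0x01 = 75c463df
  after D4: wrote 6B at 0x11 = cd75c463df6e
query mem[0x12]=0x75, mem[0x0f]=0x72, mem[0x24]=0x63

MEM[0x12,0x0f,0x24] = 75 72 63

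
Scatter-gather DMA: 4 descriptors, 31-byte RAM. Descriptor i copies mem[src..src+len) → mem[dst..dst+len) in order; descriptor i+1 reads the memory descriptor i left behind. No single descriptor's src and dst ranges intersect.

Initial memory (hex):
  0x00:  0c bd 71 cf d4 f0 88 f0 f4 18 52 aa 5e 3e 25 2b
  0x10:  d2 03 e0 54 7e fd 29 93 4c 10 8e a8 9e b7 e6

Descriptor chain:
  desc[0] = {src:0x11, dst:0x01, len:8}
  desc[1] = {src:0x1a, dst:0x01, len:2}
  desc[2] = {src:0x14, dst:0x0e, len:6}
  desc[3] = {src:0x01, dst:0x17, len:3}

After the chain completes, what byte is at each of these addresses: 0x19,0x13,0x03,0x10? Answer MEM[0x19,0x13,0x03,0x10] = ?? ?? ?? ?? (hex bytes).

MEM[0x19,0x13,0x03,0x10] = 54 10 54 29

[0] 0x11->0x01 len=8 : 03 e0 54 7e fd 29 93 4c
[1] 0x1a->0x01 len=2 : 8e a8
[2] 0x14->0x0e len=6 : 7e fd 29 93 4c 10
[3] 0x01->0x17 len=3 : 8e a8 54
query mem[0x19]=0x54, mem[0x13]=0x10, mem[0x03]=0x54, mem[0x10]=0x29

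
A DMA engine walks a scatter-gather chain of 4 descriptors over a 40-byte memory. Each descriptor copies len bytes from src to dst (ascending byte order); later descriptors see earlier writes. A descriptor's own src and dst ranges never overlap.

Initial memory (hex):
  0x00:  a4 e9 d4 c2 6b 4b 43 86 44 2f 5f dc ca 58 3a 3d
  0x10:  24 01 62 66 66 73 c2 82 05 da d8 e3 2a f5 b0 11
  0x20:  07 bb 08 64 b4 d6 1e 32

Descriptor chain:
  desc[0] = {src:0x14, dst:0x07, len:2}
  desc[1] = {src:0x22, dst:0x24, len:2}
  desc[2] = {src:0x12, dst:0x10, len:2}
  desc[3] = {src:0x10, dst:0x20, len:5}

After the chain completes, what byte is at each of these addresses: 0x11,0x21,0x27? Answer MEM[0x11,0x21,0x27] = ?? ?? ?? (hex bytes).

MEM[0x11,0x21,0x27] = 66 66 32

  after D0: wrote 2B at 0x07 = 6673
  after D1: wrote 2B at 0x24 = 0864
  after D2: wrote 2B at 0x10 = 6266
  after D3: wrote 5B at 0x20 = 6266626666
query mem[0x11]=0x66, mem[0x21]=0x66, mem[0x27]=0x32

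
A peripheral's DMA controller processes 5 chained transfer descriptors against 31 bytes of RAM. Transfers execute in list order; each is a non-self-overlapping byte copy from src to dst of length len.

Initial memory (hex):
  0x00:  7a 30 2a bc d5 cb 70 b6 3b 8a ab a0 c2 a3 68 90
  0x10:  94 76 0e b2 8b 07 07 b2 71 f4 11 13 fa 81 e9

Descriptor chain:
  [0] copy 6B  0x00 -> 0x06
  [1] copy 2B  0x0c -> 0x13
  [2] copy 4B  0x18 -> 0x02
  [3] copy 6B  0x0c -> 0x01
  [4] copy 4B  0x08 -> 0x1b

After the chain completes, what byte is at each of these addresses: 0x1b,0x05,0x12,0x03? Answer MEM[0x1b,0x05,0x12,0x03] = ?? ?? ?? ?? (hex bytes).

[0] 0x00->0x06 len=6 : 7a 30 2a bc d5 cb
[1] 0x0c->0x13 len=2 : c2 a3
[2] 0x18->0x02 len=4 : 71 f4 11 13
[3] 0x0c->0x01 len=6 : c2 a3 68 90 94 76
[4] 0x08->0x1b len=4 : 2a bc d5 cb
query mem[0x1b]=0x2a, mem[0x05]=0x94, mem[0x12]=0x0e, mem[0x03]=0x68

MEM[0x1b,0x05,0x12,0x03] = 2a 94 0e 68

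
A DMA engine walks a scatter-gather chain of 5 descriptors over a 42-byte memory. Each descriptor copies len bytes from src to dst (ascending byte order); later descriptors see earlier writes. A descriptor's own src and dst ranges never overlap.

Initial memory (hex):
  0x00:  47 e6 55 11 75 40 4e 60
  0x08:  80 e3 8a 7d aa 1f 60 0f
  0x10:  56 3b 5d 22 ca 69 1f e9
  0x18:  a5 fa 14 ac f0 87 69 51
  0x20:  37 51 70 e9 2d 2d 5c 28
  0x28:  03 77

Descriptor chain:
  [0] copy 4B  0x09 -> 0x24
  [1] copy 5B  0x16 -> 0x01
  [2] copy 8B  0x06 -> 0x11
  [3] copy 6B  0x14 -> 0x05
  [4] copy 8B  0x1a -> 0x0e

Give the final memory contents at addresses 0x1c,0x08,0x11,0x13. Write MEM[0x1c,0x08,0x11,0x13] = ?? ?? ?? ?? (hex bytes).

  after D0: wrote 4B at 0x24 = e38a7daa
  after D1: wrote 5B at 0x01 = 1fe9a5fa14
  after D2: wrote 8B at 0x11 = 4e6080e38a7daa1f
  after D3: wrote 6B at 0x05 = e38a7daa1ffa
  after D4: wrote 8B at 0x0e = 14acf08769513751
query mem[0x1c]=0xf0, mem[0x08]=0xaa, mem[0x11]=0x87, mem[0x13]=0x51

MEM[0x1c,0x08,0x11,0x13] = f0 aa 87 51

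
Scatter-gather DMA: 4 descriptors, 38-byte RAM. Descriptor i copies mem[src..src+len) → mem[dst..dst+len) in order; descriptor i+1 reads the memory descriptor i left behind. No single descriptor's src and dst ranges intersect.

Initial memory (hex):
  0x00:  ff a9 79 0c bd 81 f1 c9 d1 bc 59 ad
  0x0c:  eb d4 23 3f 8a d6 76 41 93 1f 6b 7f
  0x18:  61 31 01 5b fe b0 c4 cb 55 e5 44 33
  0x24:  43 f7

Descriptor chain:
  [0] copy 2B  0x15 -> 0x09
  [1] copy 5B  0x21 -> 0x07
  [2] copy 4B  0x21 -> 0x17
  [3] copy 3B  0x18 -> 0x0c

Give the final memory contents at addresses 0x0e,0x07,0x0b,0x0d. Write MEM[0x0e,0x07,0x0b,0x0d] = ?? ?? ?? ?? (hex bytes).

D0: mem[0x09..0x0a] <- [1f 6b]
D1: mem[0x07..0x0b] <- [e5 44 33 43 f7]
D2: mem[0x17..0x1a] <- [e5 44 33 43]
D3: mem[0x0c..0x0e] <- [44 33 43]
query mem[0x0e]=0x43, mem[0x07]=0xe5, mem[0x0b]=0xf7, mem[0x0d]=0x33

MEM[0x0e,0x07,0x0b,0x0d] = 43 e5 f7 33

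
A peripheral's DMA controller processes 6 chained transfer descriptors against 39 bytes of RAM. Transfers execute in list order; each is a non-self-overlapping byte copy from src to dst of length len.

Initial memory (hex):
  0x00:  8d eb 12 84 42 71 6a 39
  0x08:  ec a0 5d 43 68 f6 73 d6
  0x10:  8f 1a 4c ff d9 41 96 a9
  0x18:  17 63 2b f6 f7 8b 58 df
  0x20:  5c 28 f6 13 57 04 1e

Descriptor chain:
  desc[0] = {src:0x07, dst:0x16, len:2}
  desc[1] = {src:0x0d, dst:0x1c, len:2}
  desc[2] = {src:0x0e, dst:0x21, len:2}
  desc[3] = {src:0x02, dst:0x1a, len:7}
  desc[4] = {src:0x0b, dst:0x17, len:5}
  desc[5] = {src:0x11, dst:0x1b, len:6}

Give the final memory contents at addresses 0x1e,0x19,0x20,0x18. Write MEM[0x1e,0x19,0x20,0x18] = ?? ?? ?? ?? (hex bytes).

  after D0: wrote 2B at 0x16 = 39ec
  after D1: wrote 2B at 0x1c = f673
  after D2: wrote 2B at 0x21 = 73d6
  after D3: wrote 7B at 0x1a = 128442716a39ec
  after D4: wrote 5B at 0x17 = 4368f673d6
  after D5: wrote 6B at 0x1b = 1a4cffd94139
query mem[0x1e]=0xd9, mem[0x19]=0xf6, mem[0x20]=0x39, mem[0x18]=0x68

MEM[0x1e,0x19,0x20,0x18] = d9 f6 39 68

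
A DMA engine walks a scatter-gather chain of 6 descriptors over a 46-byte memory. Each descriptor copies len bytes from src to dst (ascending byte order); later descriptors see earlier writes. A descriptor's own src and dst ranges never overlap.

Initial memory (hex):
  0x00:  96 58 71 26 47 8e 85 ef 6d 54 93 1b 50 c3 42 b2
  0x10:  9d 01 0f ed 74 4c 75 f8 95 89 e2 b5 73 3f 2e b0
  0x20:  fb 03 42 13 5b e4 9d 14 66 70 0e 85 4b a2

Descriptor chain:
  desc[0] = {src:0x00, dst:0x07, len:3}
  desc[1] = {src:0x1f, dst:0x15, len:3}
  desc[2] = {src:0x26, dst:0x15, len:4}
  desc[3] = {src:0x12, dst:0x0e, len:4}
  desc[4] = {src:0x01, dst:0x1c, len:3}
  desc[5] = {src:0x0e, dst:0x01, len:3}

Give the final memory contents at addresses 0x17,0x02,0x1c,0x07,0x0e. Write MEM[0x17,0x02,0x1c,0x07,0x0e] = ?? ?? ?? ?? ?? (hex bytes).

#0 dst[0x07+3] := {0x96,0x58,0x71}
#1 dst[0x15+3] := {0xb0,0xfb,0x03}
#2 dst[0x15+4] := {0x9d,0x14,0x66,0x70}
#3 dst[0x0e+4] := {0x0f,0xed,0x74,0x9d}
#4 dst[0x1c+3] := {0x58,0x71,0x26}
#5 dst[0x01+3] := {0x0f,0xed,0x74}
query mem[0x17]=0x66, mem[0x02]=0xed, mem[0x1c]=0x58, mem[0x07]=0x96, mem[0x0e]=0x0f

MEM[0x17,0x02,0x1c,0x07,0x0e] = 66 ed 58 96 0f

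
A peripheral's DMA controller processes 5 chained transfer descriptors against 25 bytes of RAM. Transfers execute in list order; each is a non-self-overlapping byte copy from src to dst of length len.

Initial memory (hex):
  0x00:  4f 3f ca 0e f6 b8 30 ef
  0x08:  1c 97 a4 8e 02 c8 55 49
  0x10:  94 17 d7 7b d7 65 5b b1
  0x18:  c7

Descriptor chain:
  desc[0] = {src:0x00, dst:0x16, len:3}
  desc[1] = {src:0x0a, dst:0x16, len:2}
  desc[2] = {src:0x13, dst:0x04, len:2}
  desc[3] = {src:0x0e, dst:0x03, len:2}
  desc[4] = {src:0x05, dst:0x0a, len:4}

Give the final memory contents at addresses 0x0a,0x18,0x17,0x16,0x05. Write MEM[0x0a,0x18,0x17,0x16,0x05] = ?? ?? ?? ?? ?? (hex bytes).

MEM[0x0a,0x18,0x17,0x16,0x05] = d7 ca 8e a4 d7

[0] 0x00->0x16 len=3 : 4f 3f ca
[1] 0x0a->0x16 len=2 : a4 8e
[2] 0x13->0x04 len=2 : 7b d7
[3] 0x0e->0x03 len=2 : 55 49
[4] 0x05->0x0a len=4 : d7 30 ef 1c
query mem[0x0a]=0xd7, mem[0x18]=0xca, mem[0x17]=0x8e, mem[0x16]=0xa4, mem[0x05]=0xd7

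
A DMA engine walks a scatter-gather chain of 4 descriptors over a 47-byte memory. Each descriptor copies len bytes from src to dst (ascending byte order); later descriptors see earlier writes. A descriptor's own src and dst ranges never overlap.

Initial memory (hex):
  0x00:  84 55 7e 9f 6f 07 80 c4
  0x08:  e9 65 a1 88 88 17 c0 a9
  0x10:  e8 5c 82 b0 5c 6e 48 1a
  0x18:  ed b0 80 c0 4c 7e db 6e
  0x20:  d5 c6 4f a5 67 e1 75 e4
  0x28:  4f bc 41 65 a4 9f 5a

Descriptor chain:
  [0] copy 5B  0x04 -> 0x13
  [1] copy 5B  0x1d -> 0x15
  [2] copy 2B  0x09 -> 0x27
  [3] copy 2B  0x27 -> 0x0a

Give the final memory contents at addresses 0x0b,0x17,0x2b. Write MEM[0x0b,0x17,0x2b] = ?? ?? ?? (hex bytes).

MEM[0x0b,0x17,0x2b] = a1 6e 65

  after D0: wrote 5B at 0x13 = 6f0780c4e9
  after D1: wrote 5B at 0x15 = 7edb6ed5c6
  after D2: wrote 2B at 0x27 = 65a1
  after D3: wrote 2B at 0x0a = 65a1
query mem[0x0b]=0xa1, mem[0x17]=0x6e, mem[0x2b]=0x65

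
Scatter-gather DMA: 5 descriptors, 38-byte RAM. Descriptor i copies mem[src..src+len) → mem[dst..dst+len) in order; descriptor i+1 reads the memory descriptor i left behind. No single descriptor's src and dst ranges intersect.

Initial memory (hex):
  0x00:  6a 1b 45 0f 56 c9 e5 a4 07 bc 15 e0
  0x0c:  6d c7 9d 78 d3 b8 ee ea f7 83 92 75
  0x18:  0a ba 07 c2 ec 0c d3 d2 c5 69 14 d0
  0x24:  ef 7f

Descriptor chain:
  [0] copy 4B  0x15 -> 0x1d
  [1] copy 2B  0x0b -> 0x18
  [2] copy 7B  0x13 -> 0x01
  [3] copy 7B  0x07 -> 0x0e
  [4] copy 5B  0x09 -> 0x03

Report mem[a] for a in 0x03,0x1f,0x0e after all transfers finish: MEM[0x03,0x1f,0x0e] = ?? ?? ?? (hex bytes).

D0: mem[0x1d..0x20] <- [83 92 75 0a]
D1: mem[0x18..0x19] <- [e0 6d]
D2: mem[0x01..0x07] <- [ea f7 83 92 75 e0 6d]
D3: mem[0x0e..0x14] <- [6d 07 bc 15 e0 6d c7]
D4: mem[0x03..0x07] <- [bc 15 e0 6d c7]
query mem[0x03]=0xbc, mem[0x1f]=0x75, mem[0x0e]=0x6d

MEM[0x03,0x1f,0x0e] = bc 75 6d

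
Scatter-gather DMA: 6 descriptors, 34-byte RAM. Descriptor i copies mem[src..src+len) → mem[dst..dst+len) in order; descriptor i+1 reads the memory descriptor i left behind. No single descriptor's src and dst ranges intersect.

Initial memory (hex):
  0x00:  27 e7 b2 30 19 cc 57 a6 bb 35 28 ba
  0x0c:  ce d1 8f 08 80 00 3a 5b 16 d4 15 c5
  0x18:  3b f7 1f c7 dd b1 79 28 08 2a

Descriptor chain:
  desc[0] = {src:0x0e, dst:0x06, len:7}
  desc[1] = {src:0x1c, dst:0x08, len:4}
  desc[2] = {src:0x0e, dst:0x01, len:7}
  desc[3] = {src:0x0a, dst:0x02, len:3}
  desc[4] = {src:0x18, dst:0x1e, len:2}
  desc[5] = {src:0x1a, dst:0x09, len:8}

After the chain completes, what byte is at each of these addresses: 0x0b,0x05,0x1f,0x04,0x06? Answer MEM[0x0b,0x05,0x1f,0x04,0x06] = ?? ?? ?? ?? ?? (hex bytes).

MEM[0x0b,0x05,0x1f,0x04,0x06] = dd 3a f7 16 5b

[0] 0x0e->0x06 len=7 : 8f 08 80 00 3a 5b 16
[1] 0x1c->0x08 len=4 : dd b1 79 28
[2] 0x0e->0x01 len=7 : 8f 08 80 00 3a 5b 16
[3] 0x0a->0x02 len=3 : 79 28 16
[4] 0x18->0x1e len=2 : 3b f7
[5] 0x1a->0x09 len=8 : 1f c7 dd b1 3b f7 08 2a
query mem[0x0b]=0xdd, mem[0x05]=0x3a, mem[0x1f]=0xf7, mem[0x04]=0x16, mem[0x06]=0x5b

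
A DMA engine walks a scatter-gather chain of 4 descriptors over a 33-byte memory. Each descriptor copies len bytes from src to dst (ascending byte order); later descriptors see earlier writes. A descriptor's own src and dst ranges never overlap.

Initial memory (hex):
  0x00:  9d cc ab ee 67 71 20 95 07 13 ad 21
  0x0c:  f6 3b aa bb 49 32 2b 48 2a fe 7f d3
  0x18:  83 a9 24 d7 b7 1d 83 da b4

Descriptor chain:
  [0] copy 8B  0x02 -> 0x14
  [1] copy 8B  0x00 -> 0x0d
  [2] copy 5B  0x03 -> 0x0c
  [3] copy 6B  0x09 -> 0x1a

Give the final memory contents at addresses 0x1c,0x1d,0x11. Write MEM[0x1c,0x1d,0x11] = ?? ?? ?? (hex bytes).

MEM[0x1c,0x1d,0x11] = 21 ee 67

D0: mem[0x14..0x1b] <- [ab ee 67 71 20 95 07 13]
D1: mem[0x0d..0x14] <- [9d cc ab ee 67 71 20 95]
D2: mem[0x0c..0x10] <- [ee 67 71 20 95]
D3: mem[0x1a..0x1f] <- [13 ad 21 ee 67 71]
query mem[0x1c]=0x21, mem[0x1d]=0xee, mem[0x11]=0x67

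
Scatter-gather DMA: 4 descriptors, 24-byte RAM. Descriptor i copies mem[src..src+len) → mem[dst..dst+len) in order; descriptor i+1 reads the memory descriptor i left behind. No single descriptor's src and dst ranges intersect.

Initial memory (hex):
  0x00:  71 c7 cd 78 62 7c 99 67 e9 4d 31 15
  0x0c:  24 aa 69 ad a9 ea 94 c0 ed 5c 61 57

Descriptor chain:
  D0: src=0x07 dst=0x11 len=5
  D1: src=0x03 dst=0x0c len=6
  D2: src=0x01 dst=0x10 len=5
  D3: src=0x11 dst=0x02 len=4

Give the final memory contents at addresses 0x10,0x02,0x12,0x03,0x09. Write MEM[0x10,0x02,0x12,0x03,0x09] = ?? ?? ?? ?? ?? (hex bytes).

  after D0: wrote 5B at 0x11 = 67e94d3115
  after D1: wrote 6B at 0x0c = 78627c9967e9
  after D2: wrote 5B at 0x10 = c7cd78627c
  after D3: wrote 4B at 0x02 = cd78627c
query mem[0x10]=0xc7, mem[0x02]=0xcd, mem[0x12]=0x78, mem[0x03]=0x78, mem[0x09]=0x4d

MEM[0x10,0x02,0x12,0x03,0x09] = c7 cd 78 78 4d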